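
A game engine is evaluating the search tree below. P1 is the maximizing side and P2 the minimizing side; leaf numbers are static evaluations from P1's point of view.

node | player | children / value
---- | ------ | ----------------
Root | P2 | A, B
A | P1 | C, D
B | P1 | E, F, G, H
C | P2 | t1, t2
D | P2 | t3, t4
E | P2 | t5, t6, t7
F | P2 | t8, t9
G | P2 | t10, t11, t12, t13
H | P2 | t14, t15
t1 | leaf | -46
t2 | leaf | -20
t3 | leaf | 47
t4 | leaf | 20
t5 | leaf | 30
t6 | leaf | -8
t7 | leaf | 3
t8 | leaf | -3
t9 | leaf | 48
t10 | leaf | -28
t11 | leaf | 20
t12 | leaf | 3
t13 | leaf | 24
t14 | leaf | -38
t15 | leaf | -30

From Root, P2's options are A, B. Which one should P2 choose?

B

C (P2): min(-46, -20) = -46
D (P2): min(47, 20) = 20
A (P1): max(-46, 20) = 20
E (P2): min(30, -8, 3) = -8
F (P2): min(-3, 48) = -3
G (P2): min(-28, 20, 3, 24) = -28
H (P2): min(-38, -30) = -38
B (P1): max(-8, -3, -28, -38) = -3
Root (P2): min(20, -3) = -3
P2 at Root wants the lowest of {A=20, B=-3}, so chooses B.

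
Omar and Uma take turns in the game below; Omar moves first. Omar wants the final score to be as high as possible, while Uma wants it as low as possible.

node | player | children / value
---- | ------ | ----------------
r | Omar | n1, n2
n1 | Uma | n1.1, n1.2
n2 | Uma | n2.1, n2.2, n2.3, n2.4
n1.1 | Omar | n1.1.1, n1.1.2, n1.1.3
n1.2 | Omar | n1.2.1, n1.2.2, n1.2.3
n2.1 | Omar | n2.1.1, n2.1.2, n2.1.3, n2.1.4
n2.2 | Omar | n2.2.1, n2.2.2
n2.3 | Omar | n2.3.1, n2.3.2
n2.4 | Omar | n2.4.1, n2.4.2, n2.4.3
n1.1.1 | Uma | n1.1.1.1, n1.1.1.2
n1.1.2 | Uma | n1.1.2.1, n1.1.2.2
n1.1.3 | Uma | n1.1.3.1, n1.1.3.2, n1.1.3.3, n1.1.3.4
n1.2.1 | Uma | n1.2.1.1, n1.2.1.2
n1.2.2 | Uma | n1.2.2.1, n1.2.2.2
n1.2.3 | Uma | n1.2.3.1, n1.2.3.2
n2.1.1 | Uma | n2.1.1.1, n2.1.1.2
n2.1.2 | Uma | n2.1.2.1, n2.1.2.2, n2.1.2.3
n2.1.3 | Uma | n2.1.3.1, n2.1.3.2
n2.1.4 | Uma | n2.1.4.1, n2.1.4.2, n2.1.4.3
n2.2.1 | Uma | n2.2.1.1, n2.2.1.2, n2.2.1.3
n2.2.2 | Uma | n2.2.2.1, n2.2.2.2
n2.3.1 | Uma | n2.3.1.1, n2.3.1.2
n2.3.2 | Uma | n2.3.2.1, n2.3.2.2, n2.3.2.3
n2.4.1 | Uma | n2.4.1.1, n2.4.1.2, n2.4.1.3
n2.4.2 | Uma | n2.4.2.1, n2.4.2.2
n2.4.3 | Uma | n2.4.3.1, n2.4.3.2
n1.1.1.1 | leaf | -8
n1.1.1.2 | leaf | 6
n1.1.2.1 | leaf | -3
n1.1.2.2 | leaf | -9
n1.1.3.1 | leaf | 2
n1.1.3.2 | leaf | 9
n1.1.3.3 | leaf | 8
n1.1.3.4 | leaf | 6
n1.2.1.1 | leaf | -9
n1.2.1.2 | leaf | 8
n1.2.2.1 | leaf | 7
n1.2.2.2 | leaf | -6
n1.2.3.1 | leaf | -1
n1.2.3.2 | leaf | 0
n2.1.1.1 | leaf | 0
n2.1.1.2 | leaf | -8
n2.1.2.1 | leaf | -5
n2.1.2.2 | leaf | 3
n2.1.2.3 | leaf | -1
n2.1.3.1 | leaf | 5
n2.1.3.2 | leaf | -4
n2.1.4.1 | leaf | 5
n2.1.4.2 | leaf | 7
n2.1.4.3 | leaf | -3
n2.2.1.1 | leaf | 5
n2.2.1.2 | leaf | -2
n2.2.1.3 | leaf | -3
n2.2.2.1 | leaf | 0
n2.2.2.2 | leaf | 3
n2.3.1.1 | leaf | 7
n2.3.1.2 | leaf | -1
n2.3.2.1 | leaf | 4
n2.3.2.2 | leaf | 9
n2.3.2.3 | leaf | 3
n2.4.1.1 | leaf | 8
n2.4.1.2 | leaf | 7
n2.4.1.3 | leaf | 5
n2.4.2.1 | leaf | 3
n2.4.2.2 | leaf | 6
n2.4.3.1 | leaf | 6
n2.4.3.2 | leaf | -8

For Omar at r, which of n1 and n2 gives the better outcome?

n1.1.1 (Uma): min(-8, 6) = -8
n1.1.2 (Uma): min(-3, -9) = -9
n1.1.3 (Uma): min(2, 9, 8, 6) = 2
n1.1 (Omar): max(-8, -9, 2) = 2
n1.2.1 (Uma): min(-9, 8) = -9
n1.2.2 (Uma): min(7, -6) = -6
n1.2.3 (Uma): min(-1, 0) = -1
n1.2 (Omar): max(-9, -6, -1) = -1
n1 (Uma): min(2, -1) = -1
n2.1.1 (Uma): min(0, -8) = -8
n2.1.2 (Uma): min(-5, 3, -1) = -5
n2.1.3 (Uma): min(5, -4) = -4
n2.1.4 (Uma): min(5, 7, -3) = -3
n2.1 (Omar): max(-8, -5, -4, -3) = -3
n2.2.1 (Uma): min(5, -2, -3) = -3
n2.2.2 (Uma): min(0, 3) = 0
n2.2 (Omar): max(-3, 0) = 0
n2.3.1 (Uma): min(7, -1) = -1
n2.3.2 (Uma): min(4, 9, 3) = 3
n2.3 (Omar): max(-1, 3) = 3
n2.4.1 (Uma): min(8, 7, 5) = 5
n2.4.2 (Uma): min(3, 6) = 3
n2.4.3 (Uma): min(6, -8) = -8
n2.4 (Omar): max(5, 3, -8) = 5
n2 (Uma): min(-3, 0, 3, 5) = -3
Omar prefers the higher value; n1=-1, n2=-3. n1 is better since -1 > -3.

n1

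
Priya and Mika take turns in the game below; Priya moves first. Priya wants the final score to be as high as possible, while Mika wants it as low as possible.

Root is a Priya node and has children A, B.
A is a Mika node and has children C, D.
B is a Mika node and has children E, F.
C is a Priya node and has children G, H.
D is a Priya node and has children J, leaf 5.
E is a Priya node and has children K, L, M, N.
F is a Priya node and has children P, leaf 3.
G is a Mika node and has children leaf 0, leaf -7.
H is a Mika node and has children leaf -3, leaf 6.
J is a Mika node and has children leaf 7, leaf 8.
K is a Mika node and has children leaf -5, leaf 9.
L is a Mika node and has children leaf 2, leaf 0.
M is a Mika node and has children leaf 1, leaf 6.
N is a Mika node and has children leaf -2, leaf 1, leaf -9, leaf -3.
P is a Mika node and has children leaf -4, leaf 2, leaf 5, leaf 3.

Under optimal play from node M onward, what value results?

1

M (Mika): min(1, 6) = 1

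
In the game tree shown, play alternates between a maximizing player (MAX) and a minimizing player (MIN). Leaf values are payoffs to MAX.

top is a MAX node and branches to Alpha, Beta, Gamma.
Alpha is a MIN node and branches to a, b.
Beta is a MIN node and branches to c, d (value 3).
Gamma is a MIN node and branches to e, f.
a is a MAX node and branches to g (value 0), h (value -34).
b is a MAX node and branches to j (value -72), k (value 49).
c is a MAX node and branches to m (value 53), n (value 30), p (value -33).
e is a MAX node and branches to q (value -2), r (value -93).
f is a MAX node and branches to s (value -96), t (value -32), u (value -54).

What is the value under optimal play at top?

a (MAX): max(0, -34) = 0
b (MAX): max(-72, 49) = 49
Alpha (MIN): min(0, 49) = 0
c (MAX): max(53, 30, -33) = 53
Beta (MIN): min(53, 3) = 3
e (MAX): max(-2, -93) = -2
f (MAX): max(-96, -32, -54) = -32
Gamma (MIN): min(-2, -32) = -32
top (MAX): max(0, 3, -32) = 3

3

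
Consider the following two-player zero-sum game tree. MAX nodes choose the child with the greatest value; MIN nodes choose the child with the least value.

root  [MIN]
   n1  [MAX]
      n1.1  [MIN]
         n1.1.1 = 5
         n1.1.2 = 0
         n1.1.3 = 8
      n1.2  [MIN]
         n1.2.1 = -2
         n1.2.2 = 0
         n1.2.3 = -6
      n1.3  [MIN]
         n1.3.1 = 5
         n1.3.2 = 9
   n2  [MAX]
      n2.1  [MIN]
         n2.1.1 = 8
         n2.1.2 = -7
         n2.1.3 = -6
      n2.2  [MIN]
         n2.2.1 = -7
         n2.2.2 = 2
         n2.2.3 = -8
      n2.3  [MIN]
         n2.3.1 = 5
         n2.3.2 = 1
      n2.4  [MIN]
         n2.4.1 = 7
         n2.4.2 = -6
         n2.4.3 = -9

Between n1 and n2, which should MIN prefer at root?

n1.1 (MIN): min(5, 0, 8) = 0
n1.2 (MIN): min(-2, 0, -6) = -6
n1.3 (MIN): min(5, 9) = 5
n1 (MAX): max(0, -6, 5) = 5
n2.1 (MIN): min(8, -7, -6) = -7
n2.2 (MIN): min(-7, 2, -8) = -8
n2.3 (MIN): min(5, 1) = 1
n2.4 (MIN): min(7, -6, -9) = -9
n2 (MAX): max(-7, -8, 1, -9) = 1
MIN prefers the lower value; n1=5, n2=1. n2 is better since 1 < 5.

n2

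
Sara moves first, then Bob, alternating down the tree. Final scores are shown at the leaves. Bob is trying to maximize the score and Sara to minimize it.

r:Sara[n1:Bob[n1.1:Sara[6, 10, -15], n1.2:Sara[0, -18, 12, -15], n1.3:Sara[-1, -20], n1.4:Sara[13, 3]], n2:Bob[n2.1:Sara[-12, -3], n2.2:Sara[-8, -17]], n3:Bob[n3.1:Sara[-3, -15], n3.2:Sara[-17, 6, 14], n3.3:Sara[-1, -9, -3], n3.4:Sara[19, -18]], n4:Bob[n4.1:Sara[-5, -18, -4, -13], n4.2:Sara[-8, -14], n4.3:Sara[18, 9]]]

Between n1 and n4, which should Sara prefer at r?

n1.1 (Sara): min(6, 10, -15) = -15
n1.2 (Sara): min(0, -18, 12, -15) = -18
n1.3 (Sara): min(-1, -20) = -20
n1.4 (Sara): min(13, 3) = 3
n1 (Bob): max(-15, -18, -20, 3) = 3
n4.1 (Sara): min(-5, -18, -4, -13) = -18
n4.2 (Sara): min(-8, -14) = -14
n4.3 (Sara): min(18, 9) = 9
n4 (Bob): max(-18, -14, 9) = 9
Sara prefers the lower value; n1=3, n4=9. n1 is better since 3 < 9.

n1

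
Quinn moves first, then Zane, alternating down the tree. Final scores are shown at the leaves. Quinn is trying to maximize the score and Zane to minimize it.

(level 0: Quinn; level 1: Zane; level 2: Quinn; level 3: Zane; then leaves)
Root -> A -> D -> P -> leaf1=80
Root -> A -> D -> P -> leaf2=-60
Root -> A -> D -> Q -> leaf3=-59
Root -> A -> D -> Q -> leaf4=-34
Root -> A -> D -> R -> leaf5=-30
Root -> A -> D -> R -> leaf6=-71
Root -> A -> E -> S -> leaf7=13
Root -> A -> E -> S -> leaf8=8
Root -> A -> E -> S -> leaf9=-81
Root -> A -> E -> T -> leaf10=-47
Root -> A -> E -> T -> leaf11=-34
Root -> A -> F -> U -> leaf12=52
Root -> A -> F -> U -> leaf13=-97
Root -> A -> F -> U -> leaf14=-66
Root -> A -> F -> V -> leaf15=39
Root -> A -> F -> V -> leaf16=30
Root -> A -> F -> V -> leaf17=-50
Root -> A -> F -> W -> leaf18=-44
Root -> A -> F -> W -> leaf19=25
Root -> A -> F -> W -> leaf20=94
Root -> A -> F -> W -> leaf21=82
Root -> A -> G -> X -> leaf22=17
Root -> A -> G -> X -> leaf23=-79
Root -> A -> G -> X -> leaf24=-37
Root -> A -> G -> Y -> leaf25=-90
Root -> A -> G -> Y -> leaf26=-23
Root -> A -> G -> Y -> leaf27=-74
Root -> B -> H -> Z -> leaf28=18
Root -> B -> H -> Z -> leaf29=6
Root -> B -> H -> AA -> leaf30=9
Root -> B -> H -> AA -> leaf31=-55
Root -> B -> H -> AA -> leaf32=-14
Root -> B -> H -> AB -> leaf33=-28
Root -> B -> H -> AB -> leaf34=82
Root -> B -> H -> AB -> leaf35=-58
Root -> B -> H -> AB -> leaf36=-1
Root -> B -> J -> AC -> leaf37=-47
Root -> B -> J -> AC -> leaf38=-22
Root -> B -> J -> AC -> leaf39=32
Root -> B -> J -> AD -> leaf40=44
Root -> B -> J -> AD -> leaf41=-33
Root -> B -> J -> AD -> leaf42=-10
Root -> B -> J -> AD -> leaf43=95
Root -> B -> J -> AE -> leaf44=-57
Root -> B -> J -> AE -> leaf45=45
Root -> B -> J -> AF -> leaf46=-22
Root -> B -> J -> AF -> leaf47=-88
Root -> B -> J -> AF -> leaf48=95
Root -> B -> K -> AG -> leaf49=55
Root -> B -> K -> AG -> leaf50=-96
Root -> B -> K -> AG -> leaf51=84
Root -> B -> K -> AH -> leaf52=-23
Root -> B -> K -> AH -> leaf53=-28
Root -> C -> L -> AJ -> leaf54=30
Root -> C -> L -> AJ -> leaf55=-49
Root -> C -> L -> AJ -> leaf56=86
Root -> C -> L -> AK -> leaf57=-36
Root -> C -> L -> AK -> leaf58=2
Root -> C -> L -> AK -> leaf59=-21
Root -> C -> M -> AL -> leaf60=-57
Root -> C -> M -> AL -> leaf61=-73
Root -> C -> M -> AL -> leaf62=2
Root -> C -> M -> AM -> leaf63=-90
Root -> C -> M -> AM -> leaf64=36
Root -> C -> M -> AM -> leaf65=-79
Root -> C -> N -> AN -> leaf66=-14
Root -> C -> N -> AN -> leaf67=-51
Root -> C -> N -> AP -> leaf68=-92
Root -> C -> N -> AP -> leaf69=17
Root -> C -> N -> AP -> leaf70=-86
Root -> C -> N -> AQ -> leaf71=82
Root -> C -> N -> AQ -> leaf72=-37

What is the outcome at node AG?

-96

AG (Zane): min(55, -96, 84) = -96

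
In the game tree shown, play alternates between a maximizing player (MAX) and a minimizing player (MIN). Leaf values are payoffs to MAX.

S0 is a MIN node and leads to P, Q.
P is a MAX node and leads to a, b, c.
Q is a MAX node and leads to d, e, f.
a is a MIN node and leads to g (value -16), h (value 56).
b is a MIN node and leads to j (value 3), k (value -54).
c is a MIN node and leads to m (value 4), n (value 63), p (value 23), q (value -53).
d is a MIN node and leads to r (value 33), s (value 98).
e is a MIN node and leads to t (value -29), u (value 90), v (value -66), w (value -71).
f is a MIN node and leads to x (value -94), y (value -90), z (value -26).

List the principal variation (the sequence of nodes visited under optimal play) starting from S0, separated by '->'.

a (MIN): min(-16, 56) = -16
b (MIN): min(3, -54) = -54
c (MIN): min(4, 63, 23, -53) = -53
P (MAX): max(-16, -54, -53) = -16
d (MIN): min(33, 98) = 33
e (MIN): min(-29, 90, -66, -71) = -71
f (MIN): min(-94, -90, -26) = -94
Q (MAX): max(33, -71, -94) = 33
S0 (MIN): min(-16, 33) = -16
At S0, MIN picks P (lowest: -16).
At P, MAX picks a (highest: -16).
At a, MIN picks g (lowest: -16).
Terminal value -16.

S0 -> P -> a -> g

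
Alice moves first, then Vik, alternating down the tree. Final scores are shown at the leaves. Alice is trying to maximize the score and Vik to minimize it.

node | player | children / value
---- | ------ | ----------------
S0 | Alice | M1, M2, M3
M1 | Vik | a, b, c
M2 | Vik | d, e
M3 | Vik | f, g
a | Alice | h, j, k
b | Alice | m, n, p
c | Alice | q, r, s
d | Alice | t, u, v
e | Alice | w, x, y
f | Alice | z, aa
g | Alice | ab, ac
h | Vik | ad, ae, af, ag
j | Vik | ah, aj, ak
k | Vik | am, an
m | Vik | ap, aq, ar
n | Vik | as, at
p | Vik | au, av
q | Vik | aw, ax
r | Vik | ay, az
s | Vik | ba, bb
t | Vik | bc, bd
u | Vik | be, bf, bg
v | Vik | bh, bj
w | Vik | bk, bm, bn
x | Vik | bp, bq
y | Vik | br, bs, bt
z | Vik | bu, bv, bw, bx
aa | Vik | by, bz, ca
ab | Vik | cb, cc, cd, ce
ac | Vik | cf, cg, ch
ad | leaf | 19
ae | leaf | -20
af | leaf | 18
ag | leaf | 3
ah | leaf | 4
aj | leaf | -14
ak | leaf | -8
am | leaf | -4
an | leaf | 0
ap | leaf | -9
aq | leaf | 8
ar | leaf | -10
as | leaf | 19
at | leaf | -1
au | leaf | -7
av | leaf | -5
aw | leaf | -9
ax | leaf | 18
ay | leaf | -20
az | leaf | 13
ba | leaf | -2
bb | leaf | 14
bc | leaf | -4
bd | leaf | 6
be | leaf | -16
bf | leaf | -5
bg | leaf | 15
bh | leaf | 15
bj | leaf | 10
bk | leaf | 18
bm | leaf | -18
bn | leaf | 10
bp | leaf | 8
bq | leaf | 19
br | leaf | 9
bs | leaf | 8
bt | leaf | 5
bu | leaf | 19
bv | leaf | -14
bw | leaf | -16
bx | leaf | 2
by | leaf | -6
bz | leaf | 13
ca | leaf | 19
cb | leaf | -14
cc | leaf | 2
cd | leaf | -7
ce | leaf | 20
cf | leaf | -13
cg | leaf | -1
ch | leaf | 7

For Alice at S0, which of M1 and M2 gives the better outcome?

M2

h (Vik): min(19, -20, 18, 3) = -20
j (Vik): min(4, -14, -8) = -14
k (Vik): min(-4, 0) = -4
a (Alice): max(-20, -14, -4) = -4
m (Vik): min(-9, 8, -10) = -10
n (Vik): min(19, -1) = -1
p (Vik): min(-7, -5) = -7
b (Alice): max(-10, -1, -7) = -1
q (Vik): min(-9, 18) = -9
r (Vik): min(-20, 13) = -20
s (Vik): min(-2, 14) = -2
c (Alice): max(-9, -20, -2) = -2
M1 (Vik): min(-4, -1, -2) = -4
t (Vik): min(-4, 6) = -4
u (Vik): min(-16, -5, 15) = -16
v (Vik): min(15, 10) = 10
d (Alice): max(-4, -16, 10) = 10
w (Vik): min(18, -18, 10) = -18
x (Vik): min(8, 19) = 8
y (Vik): min(9, 8, 5) = 5
e (Alice): max(-18, 8, 5) = 8
M2 (Vik): min(10, 8) = 8
Alice prefers the higher value; M1=-4, M2=8. M2 is better since 8 > -4.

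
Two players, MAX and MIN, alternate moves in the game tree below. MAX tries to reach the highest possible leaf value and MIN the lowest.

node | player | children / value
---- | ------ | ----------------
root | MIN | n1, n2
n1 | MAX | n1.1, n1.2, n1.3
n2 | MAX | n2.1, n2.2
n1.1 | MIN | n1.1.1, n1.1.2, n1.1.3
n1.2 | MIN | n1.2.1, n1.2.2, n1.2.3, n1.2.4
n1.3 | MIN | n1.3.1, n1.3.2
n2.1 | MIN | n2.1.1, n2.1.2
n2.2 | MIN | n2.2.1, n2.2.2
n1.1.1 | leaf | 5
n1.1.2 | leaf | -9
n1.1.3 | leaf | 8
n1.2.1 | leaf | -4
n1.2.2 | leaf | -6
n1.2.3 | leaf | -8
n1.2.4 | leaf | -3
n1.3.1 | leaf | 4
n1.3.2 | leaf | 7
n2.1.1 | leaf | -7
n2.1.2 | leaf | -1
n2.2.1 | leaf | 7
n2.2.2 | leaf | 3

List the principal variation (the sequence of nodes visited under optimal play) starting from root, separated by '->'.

root -> n2 -> n2.2 -> n2.2.2

n1.1 (MIN): min(5, -9, 8) = -9
n1.2 (MIN): min(-4, -6, -8, -3) = -8
n1.3 (MIN): min(4, 7) = 4
n1 (MAX): max(-9, -8, 4) = 4
n2.1 (MIN): min(-7, -1) = -7
n2.2 (MIN): min(7, 3) = 3
n2 (MAX): max(-7, 3) = 3
root (MIN): min(4, 3) = 3
At root, MIN picks n2 (lowest: 3).
At n2, MAX picks n2.2 (highest: 3).
At n2.2, MIN picks n2.2.2 (lowest: 3).
Terminal value 3.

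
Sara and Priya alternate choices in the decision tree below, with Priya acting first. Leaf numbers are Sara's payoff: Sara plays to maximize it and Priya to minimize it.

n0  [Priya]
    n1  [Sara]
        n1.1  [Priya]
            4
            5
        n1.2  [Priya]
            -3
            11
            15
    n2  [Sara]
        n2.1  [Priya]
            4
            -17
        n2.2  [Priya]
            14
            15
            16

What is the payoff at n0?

n1.1 (Priya): min(4, 5) = 4
n1.2 (Priya): min(-3, 11, 15) = -3
n1 (Sara): max(4, -3) = 4
n2.1 (Priya): min(4, -17) = -17
n2.2 (Priya): min(14, 15, 16) = 14
n2 (Sara): max(-17, 14) = 14
n0 (Priya): min(4, 14) = 4

4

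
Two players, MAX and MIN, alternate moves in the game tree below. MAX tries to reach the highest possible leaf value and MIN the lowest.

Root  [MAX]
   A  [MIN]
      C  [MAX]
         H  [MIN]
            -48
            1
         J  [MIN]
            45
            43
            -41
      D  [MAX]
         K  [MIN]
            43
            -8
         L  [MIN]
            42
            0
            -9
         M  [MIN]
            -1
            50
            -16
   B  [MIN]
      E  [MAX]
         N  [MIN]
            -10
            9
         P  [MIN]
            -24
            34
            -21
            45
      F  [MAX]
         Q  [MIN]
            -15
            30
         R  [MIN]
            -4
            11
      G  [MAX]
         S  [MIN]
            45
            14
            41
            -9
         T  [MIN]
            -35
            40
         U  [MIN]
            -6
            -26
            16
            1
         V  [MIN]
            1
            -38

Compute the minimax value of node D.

-8

K (MIN): min(43, -8) = -8
L (MIN): min(42, 0, -9) = -9
M (MIN): min(-1, 50, -16) = -16
D (MAX): max(-8, -9, -16) = -8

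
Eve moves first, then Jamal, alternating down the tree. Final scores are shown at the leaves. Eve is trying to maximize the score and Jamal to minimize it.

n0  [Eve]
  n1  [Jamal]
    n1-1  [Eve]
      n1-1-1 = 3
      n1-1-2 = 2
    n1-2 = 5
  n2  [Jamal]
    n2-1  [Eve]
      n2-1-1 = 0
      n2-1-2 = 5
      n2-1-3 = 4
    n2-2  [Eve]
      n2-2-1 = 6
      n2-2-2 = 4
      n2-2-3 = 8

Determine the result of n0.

5

n1-1 (Eve): max(3, 2) = 3
n1 (Jamal): min(3, 5) = 3
n2-1 (Eve): max(0, 5, 4) = 5
n2-2 (Eve): max(6, 4, 8) = 8
n2 (Jamal): min(5, 8) = 5
n0 (Eve): max(3, 5) = 5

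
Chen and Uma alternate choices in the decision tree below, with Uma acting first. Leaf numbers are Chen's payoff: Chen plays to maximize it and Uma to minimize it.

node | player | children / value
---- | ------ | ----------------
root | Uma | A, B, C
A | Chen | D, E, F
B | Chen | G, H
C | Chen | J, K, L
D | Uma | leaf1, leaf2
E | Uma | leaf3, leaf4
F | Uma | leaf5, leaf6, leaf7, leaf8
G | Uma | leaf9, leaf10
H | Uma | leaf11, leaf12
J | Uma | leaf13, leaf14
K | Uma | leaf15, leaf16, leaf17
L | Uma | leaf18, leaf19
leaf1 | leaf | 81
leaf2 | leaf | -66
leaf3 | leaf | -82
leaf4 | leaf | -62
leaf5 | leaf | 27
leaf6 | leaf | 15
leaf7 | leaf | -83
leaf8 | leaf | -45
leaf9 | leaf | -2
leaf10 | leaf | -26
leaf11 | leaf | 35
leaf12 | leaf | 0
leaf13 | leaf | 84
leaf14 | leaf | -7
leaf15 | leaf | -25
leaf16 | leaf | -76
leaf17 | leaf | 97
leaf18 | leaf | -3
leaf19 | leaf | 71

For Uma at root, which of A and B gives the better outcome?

D (Uma): min(81, -66) = -66
E (Uma): min(-82, -62) = -82
F (Uma): min(27, 15, -83, -45) = -83
A (Chen): max(-66, -82, -83) = -66
G (Uma): min(-2, -26) = -26
H (Uma): min(35, 0) = 0
B (Chen): max(-26, 0) = 0
Uma prefers the lower value; A=-66, B=0. A is better since -66 < 0.

A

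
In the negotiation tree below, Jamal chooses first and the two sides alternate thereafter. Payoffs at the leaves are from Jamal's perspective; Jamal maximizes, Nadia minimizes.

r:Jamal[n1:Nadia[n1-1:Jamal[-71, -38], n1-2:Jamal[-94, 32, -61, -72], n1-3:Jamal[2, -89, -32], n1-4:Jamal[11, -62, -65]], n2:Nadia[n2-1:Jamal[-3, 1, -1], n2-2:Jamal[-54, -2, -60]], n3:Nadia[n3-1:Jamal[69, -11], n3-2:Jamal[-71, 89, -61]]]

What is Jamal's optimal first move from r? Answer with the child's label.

n3

n1-1 (Jamal): max(-71, -38) = -38
n1-2 (Jamal): max(-94, 32, -61, -72) = 32
n1-3 (Jamal): max(2, -89, -32) = 2
n1-4 (Jamal): max(11, -62, -65) = 11
n1 (Nadia): min(-38, 32, 2, 11) = -38
n2-1 (Jamal): max(-3, 1, -1) = 1
n2-2 (Jamal): max(-54, -2, -60) = -2
n2 (Nadia): min(1, -2) = -2
n3-1 (Jamal): max(69, -11) = 69
n3-2 (Jamal): max(-71, 89, -61) = 89
n3 (Nadia): min(69, 89) = 69
r (Jamal): max(-38, -2, 69) = 69
Jamal at r wants the highest of {n1=-38, n2=-2, n3=69}, so chooses n3.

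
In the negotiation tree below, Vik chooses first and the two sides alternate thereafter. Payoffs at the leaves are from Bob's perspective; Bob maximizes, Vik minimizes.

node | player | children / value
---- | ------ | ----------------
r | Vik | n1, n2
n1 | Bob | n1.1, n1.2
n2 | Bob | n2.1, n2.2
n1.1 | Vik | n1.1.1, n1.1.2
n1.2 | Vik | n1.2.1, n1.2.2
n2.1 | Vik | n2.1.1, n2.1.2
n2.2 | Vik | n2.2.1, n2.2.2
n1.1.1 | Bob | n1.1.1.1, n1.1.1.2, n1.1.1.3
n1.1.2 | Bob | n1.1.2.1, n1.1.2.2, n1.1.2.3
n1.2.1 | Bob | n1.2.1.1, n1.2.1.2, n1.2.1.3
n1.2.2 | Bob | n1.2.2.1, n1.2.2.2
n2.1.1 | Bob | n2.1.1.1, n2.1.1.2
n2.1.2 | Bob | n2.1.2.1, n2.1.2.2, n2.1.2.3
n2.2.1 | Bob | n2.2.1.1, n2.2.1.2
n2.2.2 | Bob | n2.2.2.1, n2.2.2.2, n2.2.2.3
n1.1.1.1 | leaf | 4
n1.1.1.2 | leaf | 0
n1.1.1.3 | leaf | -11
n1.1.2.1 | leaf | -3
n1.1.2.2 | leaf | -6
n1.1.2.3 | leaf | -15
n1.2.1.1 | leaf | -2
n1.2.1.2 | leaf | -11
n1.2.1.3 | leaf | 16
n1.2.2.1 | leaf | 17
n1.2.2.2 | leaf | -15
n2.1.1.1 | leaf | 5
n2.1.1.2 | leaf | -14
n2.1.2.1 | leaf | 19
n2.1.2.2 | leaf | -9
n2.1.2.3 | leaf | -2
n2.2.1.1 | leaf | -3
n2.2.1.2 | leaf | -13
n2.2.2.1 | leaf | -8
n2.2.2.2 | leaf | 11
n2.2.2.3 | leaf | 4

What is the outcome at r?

5

n1.1.1 (Bob): max(4, 0, -11) = 4
n1.1.2 (Bob): max(-3, -6, -15) = -3
n1.1 (Vik): min(4, -3) = -3
n1.2.1 (Bob): max(-2, -11, 16) = 16
n1.2.2 (Bob): max(17, -15) = 17
n1.2 (Vik): min(16, 17) = 16
n1 (Bob): max(-3, 16) = 16
n2.1.1 (Bob): max(5, -14) = 5
n2.1.2 (Bob): max(19, -9, -2) = 19
n2.1 (Vik): min(5, 19) = 5
n2.2.1 (Bob): max(-3, -13) = -3
n2.2.2 (Bob): max(-8, 11, 4) = 11
n2.2 (Vik): min(-3, 11) = -3
n2 (Bob): max(5, -3) = 5
r (Vik): min(16, 5) = 5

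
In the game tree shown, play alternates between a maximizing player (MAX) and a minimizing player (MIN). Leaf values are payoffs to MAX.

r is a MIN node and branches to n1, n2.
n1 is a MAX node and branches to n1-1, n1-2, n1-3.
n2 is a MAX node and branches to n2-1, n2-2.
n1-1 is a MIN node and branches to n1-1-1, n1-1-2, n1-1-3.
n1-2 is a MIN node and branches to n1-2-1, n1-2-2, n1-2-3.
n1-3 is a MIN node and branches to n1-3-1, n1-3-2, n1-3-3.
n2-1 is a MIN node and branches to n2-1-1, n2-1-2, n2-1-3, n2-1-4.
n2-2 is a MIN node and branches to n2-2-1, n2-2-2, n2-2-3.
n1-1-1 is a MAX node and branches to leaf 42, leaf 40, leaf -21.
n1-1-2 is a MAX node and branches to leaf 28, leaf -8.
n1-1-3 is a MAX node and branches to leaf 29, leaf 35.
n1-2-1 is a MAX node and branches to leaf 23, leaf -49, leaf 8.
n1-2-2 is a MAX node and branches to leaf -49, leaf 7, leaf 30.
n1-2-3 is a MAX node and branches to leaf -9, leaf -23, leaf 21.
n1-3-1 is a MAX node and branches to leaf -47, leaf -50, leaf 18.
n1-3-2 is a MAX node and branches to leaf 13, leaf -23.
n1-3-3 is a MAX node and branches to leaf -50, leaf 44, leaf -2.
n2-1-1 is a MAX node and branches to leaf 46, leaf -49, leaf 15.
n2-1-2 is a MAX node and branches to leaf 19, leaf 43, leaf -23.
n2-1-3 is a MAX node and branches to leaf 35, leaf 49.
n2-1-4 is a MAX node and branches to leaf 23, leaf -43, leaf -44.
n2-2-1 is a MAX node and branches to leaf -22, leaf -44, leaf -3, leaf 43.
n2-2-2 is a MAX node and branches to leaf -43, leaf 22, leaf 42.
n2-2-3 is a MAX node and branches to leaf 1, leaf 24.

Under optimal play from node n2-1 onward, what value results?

23

n2-1-1 (MAX): max(46, -49, 15) = 46
n2-1-2 (MAX): max(19, 43, -23) = 43
n2-1-3 (MAX): max(35, 49) = 49
n2-1-4 (MAX): max(23, -43, -44) = 23
n2-1 (MIN): min(46, 43, 49, 23) = 23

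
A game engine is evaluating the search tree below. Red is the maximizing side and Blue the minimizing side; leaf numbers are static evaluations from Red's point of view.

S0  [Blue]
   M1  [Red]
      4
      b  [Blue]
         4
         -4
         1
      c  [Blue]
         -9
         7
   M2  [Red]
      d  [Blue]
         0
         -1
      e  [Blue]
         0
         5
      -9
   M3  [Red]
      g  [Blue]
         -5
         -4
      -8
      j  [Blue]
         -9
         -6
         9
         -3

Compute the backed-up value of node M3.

-5

g (Blue): min(-5, -4) = -5
j (Blue): min(-9, -6, 9, -3) = -9
M3 (Red): max(-5, -8, -9) = -5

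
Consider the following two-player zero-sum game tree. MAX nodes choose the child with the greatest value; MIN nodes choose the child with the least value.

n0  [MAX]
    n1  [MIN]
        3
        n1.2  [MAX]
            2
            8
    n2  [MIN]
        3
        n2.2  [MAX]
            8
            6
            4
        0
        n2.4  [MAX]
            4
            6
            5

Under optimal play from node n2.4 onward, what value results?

n2.4 (MAX): max(4, 6, 5) = 6

6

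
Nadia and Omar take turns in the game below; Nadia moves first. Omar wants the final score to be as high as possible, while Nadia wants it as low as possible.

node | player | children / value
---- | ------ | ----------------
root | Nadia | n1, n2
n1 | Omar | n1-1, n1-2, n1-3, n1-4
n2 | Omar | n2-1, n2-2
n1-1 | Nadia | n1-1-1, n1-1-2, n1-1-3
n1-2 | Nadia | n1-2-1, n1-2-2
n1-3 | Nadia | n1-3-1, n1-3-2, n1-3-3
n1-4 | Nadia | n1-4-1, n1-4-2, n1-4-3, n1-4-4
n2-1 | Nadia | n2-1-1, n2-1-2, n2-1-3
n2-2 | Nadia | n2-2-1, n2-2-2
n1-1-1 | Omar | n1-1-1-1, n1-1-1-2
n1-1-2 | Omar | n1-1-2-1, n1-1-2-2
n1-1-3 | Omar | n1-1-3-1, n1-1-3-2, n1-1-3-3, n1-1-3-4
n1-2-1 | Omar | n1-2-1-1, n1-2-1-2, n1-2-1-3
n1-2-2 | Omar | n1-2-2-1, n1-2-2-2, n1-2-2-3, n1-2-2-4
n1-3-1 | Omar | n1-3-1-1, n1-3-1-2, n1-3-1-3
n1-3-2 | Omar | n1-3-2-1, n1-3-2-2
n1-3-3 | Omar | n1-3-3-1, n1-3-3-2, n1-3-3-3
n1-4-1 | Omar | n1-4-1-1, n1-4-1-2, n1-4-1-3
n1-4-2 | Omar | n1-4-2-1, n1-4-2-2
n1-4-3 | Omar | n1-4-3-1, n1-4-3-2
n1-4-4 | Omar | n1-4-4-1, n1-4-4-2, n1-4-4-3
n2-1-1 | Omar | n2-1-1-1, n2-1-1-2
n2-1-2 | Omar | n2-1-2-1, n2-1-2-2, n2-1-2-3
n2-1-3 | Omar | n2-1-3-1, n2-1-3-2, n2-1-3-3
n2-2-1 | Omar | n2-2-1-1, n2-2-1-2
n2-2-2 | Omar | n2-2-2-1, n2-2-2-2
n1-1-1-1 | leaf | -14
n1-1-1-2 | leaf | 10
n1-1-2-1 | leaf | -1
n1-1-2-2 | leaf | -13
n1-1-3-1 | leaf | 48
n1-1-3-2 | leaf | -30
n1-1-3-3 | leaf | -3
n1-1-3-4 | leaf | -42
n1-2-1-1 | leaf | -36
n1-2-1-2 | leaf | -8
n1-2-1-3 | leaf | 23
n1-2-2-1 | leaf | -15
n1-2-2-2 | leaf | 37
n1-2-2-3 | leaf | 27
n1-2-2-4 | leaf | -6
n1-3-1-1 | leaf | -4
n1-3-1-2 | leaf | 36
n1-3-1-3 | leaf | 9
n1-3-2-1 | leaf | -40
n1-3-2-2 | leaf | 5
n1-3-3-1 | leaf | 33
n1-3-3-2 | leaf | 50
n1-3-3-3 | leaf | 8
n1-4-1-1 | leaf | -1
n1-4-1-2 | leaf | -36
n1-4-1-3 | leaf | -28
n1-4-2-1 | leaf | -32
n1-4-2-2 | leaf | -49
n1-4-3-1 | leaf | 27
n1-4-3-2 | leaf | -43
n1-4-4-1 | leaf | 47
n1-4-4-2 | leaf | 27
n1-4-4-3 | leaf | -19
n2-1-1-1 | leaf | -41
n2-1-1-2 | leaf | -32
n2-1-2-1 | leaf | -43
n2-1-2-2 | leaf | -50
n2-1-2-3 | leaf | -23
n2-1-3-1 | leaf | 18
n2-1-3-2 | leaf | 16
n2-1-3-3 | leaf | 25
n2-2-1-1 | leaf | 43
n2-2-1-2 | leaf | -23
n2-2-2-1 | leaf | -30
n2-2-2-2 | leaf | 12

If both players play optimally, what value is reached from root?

12

n1-1-1 (Omar): max(-14, 10) = 10
n1-1-2 (Omar): max(-1, -13) = -1
n1-1-3 (Omar): max(48, -30, -3, -42) = 48
n1-1 (Nadia): min(10, -1, 48) = -1
n1-2-1 (Omar): max(-36, -8, 23) = 23
n1-2-2 (Omar): max(-15, 37, 27, -6) = 37
n1-2 (Nadia): min(23, 37) = 23
n1-3-1 (Omar): max(-4, 36, 9) = 36
n1-3-2 (Omar): max(-40, 5) = 5
n1-3-3 (Omar): max(33, 50, 8) = 50
n1-3 (Nadia): min(36, 5, 50) = 5
n1-4-1 (Omar): max(-1, -36, -28) = -1
n1-4-2 (Omar): max(-32, -49) = -32
n1-4-3 (Omar): max(27, -43) = 27
n1-4-4 (Omar): max(47, 27, -19) = 47
n1-4 (Nadia): min(-1, -32, 27, 47) = -32
n1 (Omar): max(-1, 23, 5, -32) = 23
n2-1-1 (Omar): max(-41, -32) = -32
n2-1-2 (Omar): max(-43, -50, -23) = -23
n2-1-3 (Omar): max(18, 16, 25) = 25
n2-1 (Nadia): min(-32, -23, 25) = -32
n2-2-1 (Omar): max(43, -23) = 43
n2-2-2 (Omar): max(-30, 12) = 12
n2-2 (Nadia): min(43, 12) = 12
n2 (Omar): max(-32, 12) = 12
root (Nadia): min(23, 12) = 12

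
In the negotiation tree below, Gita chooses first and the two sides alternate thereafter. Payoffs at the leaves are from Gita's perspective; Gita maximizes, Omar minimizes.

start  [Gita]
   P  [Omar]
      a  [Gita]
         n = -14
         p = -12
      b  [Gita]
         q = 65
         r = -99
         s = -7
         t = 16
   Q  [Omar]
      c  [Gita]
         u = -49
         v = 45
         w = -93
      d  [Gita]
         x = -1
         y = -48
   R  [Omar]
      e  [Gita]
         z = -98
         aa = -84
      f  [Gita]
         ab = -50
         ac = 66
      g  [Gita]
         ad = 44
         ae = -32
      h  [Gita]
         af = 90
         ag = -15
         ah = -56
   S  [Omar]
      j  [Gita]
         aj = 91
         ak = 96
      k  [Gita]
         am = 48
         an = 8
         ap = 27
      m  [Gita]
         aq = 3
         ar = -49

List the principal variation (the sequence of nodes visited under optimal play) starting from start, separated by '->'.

start -> S -> m -> aq

a (Gita): max(-14, -12) = -12
b (Gita): max(65, -99, -7, 16) = 65
P (Omar): min(-12, 65) = -12
c (Gita): max(-49, 45, -93) = 45
d (Gita): max(-1, -48) = -1
Q (Omar): min(45, -1) = -1
e (Gita): max(-98, -84) = -84
f (Gita): max(-50, 66) = 66
g (Gita): max(44, -32) = 44
h (Gita): max(90, -15, -56) = 90
R (Omar): min(-84, 66, 44, 90) = -84
j (Gita): max(91, 96) = 96
k (Gita): max(48, 8, 27) = 48
m (Gita): max(3, -49) = 3
S (Omar): min(96, 48, 3) = 3
start (Gita): max(-12, -1, -84, 3) = 3
At start, Gita picks S (highest: 3).
At S, Omar picks m (lowest: 3).
At m, Gita picks aq (highest: 3).
Terminal value 3.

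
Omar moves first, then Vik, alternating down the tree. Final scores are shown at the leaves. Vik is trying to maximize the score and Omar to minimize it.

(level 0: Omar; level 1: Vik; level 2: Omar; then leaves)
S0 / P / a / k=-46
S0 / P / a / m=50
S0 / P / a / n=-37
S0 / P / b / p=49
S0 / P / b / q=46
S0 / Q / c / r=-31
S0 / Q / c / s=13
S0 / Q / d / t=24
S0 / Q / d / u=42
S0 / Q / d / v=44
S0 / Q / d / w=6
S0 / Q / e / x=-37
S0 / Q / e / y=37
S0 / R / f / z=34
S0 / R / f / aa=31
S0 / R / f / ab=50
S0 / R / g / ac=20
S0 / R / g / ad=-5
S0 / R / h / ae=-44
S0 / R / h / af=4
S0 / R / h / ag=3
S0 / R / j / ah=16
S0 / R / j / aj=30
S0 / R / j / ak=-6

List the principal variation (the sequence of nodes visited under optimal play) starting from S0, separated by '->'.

a (Omar): min(-46, 50, -37) = -46
b (Omar): min(49, 46) = 46
P (Vik): max(-46, 46) = 46
c (Omar): min(-31, 13) = -31
d (Omar): min(24, 42, 44, 6) = 6
e (Omar): min(-37, 37) = -37
Q (Vik): max(-31, 6, -37) = 6
f (Omar): min(34, 31, 50) = 31
g (Omar): min(20, -5) = -5
h (Omar): min(-44, 4, 3) = -44
j (Omar): min(16, 30, -6) = -6
R (Vik): max(31, -5, -44, -6) = 31
S0 (Omar): min(46, 6, 31) = 6
At S0, Omar picks Q (lowest: 6).
At Q, Vik picks d (highest: 6).
At d, Omar picks w (lowest: 6).
Terminal value 6.

S0 -> Q -> d -> w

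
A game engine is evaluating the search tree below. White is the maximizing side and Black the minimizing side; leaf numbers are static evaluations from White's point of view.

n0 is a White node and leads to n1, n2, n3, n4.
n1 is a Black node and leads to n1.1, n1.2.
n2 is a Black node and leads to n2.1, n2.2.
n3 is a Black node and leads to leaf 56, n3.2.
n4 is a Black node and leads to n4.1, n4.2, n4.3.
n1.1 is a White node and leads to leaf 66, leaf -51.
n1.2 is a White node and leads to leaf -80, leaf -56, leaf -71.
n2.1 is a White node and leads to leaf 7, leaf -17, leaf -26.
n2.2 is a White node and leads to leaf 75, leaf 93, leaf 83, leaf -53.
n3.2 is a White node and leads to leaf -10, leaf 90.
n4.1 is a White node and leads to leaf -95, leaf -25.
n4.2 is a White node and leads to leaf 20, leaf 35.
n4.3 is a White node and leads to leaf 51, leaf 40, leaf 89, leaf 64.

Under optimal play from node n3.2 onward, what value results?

90

n3.2 (White): max(-10, 90) = 90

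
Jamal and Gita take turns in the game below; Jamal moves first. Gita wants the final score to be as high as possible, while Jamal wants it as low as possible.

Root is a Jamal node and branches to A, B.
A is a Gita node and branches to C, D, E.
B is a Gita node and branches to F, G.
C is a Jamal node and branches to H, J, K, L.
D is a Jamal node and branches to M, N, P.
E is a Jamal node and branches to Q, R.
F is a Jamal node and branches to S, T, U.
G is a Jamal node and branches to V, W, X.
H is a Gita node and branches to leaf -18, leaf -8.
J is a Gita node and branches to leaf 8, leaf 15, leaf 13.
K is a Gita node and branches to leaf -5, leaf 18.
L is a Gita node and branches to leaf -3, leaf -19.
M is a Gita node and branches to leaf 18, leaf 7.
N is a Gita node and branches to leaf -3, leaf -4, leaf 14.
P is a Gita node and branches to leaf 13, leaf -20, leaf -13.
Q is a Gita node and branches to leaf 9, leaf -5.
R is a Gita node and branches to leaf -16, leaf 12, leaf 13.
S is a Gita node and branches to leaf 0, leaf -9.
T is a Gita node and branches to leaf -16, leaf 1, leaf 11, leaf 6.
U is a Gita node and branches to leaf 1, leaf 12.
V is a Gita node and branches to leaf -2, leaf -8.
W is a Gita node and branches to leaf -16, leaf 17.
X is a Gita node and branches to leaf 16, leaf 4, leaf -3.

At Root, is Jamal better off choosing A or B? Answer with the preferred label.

B

H (Gita): max(-18, -8) = -8
J (Gita): max(8, 15, 13) = 15
K (Gita): max(-5, 18) = 18
L (Gita): max(-3, -19) = -3
C (Jamal): min(-8, 15, 18, -3) = -8
M (Gita): max(18, 7) = 18
N (Gita): max(-3, -4, 14) = 14
P (Gita): max(13, -20, -13) = 13
D (Jamal): min(18, 14, 13) = 13
Q (Gita): max(9, -5) = 9
R (Gita): max(-16, 12, 13) = 13
E (Jamal): min(9, 13) = 9
A (Gita): max(-8, 13, 9) = 13
S (Gita): max(0, -9) = 0
T (Gita): max(-16, 1, 11, 6) = 11
U (Gita): max(1, 12) = 12
F (Jamal): min(0, 11, 12) = 0
V (Gita): max(-2, -8) = -2
W (Gita): max(-16, 17) = 17
X (Gita): max(16, 4, -3) = 16
G (Jamal): min(-2, 17, 16) = -2
B (Gita): max(0, -2) = 0
Jamal prefers the lower value; A=13, B=0. B is better since 0 < 13.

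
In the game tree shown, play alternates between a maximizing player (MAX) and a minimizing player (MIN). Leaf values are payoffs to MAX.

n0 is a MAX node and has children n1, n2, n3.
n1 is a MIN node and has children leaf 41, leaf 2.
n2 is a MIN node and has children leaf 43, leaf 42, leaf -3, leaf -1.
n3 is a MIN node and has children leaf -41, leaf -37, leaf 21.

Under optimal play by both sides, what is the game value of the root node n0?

2

n1 (MIN): min(41, 2) = 2
n2 (MIN): min(43, 42, -3, -1) = -3
n3 (MIN): min(-41, -37, 21) = -41
n0 (MAX): max(2, -3, -41) = 2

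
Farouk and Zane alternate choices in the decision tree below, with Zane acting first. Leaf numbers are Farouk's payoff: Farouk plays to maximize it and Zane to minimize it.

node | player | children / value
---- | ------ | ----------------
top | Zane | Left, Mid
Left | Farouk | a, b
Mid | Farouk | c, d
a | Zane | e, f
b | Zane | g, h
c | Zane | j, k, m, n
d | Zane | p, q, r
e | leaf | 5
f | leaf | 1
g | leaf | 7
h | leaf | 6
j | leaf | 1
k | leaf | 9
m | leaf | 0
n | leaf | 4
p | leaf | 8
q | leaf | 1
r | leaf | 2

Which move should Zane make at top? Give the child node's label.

Mid

a (Zane): min(5, 1) = 1
b (Zane): min(7, 6) = 6
Left (Farouk): max(1, 6) = 6
c (Zane): min(1, 9, 0, 4) = 0
d (Zane): min(8, 1, 2) = 1
Mid (Farouk): max(0, 1) = 1
top (Zane): min(6, 1) = 1
Zane at top wants the lowest of {Left=6, Mid=1}, so chooses Mid.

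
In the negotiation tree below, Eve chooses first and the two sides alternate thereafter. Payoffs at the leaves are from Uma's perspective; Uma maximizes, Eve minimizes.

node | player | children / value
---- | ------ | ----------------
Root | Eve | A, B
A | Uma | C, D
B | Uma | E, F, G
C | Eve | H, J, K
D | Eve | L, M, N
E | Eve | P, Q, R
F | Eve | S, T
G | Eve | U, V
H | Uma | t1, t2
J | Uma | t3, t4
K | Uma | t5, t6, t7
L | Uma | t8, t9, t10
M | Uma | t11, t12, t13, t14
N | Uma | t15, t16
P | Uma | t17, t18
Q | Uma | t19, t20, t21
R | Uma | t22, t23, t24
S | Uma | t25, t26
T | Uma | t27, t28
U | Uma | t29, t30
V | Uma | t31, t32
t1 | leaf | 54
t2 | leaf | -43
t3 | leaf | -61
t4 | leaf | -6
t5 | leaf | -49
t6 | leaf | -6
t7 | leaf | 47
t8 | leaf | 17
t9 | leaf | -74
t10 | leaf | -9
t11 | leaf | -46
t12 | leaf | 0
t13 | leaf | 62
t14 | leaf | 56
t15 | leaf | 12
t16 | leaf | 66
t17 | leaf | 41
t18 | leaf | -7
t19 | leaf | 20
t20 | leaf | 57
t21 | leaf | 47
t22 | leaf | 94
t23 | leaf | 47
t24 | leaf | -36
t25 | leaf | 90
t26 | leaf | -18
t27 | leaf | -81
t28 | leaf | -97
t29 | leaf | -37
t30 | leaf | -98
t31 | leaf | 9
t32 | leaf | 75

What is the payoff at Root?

17

H (Uma): max(54, -43) = 54
J (Uma): max(-61, -6) = -6
K (Uma): max(-49, -6, 47) = 47
C (Eve): min(54, -6, 47) = -6
L (Uma): max(17, -74, -9) = 17
M (Uma): max(-46, 0, 62, 56) = 62
N (Uma): max(12, 66) = 66
D (Eve): min(17, 62, 66) = 17
A (Uma): max(-6, 17) = 17
P (Uma): max(41, -7) = 41
Q (Uma): max(20, 57, 47) = 57
R (Uma): max(94, 47, -36) = 94
E (Eve): min(41, 57, 94) = 41
S (Uma): max(90, -18) = 90
T (Uma): max(-81, -97) = -81
F (Eve): min(90, -81) = -81
U (Uma): max(-37, -98) = -37
V (Uma): max(9, 75) = 75
G (Eve): min(-37, 75) = -37
B (Uma): max(41, -81, -37) = 41
Root (Eve): min(17, 41) = 17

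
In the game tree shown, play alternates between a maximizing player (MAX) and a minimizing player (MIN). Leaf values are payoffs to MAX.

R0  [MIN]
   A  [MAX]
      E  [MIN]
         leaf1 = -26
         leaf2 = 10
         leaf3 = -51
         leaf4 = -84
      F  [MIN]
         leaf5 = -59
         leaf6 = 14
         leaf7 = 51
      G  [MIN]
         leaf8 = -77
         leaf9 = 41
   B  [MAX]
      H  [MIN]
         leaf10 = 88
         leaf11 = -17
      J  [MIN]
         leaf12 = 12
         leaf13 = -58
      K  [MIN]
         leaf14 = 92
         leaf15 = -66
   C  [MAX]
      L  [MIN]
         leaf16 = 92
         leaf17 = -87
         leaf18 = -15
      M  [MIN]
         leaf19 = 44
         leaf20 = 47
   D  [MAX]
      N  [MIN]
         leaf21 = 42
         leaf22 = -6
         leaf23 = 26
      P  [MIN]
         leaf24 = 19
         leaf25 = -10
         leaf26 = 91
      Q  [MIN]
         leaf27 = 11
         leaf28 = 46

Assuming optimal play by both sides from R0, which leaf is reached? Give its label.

leaf5

E (MIN): min(-26, 10, -51, -84) = -84
F (MIN): min(-59, 14, 51) = -59
G (MIN): min(-77, 41) = -77
A (MAX): max(-84, -59, -77) = -59
H (MIN): min(88, -17) = -17
J (MIN): min(12, -58) = -58
K (MIN): min(92, -66) = -66
B (MAX): max(-17, -58, -66) = -17
L (MIN): min(92, -87, -15) = -87
M (MIN): min(44, 47) = 44
C (MAX): max(-87, 44) = 44
N (MIN): min(42, -6, 26) = -6
P (MIN): min(19, -10, 91) = -10
Q (MIN): min(11, 46) = 11
D (MAX): max(-6, -10, 11) = 11
R0 (MIN): min(-59, -17, 44, 11) = -59
At R0, MIN picks A (lowest: -59).
At A, MAX picks F (highest: -59).
At F, MIN picks leaf5 (lowest: -59).
Terminal value -59.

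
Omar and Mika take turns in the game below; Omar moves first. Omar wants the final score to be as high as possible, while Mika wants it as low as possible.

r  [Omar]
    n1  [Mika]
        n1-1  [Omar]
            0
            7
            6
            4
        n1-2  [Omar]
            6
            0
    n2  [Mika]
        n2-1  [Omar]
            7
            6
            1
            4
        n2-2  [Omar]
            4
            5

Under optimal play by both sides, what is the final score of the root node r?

n1-1 (Omar): max(0, 7, 6, 4) = 7
n1-2 (Omar): max(6, 0) = 6
n1 (Mika): min(7, 6) = 6
n2-1 (Omar): max(7, 6, 1, 4) = 7
n2-2 (Omar): max(4, 5) = 5
n2 (Mika): min(7, 5) = 5
r (Omar): max(6, 5) = 6

6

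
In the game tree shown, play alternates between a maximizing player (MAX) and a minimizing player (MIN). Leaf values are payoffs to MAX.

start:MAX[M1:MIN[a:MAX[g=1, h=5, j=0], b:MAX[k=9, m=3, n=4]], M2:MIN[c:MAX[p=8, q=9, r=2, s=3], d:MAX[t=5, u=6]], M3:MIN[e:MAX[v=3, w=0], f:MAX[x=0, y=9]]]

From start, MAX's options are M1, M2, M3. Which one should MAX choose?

M2

a (MAX): max(1, 5, 0) = 5
b (MAX): max(9, 3, 4) = 9
M1 (MIN): min(5, 9) = 5
c (MAX): max(8, 9, 2, 3) = 9
d (MAX): max(5, 6) = 6
M2 (MIN): min(9, 6) = 6
e (MAX): max(3, 0) = 3
f (MAX): max(0, 9) = 9
M3 (MIN): min(3, 9) = 3
start (MAX): max(5, 6, 3) = 6
MAX at start wants the highest of {M1=5, M2=6, M3=3}, so chooses M2.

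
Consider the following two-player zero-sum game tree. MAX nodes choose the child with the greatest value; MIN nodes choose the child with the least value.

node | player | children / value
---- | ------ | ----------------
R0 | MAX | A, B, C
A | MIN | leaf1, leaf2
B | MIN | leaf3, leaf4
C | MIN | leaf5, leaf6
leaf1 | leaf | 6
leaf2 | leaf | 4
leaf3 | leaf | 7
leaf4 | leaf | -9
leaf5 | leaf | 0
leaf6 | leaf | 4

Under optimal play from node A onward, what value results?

A (MIN): min(6, 4) = 4

4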